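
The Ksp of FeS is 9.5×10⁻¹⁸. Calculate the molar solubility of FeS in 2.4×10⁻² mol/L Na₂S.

4.0×10⁻¹⁶ M

FeS(s) ⇌ Fe²⁺(aq) + S²⁻(aq)
The solution already contains S²⁻ at 2.4×10⁻² mol/L. Let s be the molar solubility of FeS.
[S²⁻] ≈ 2.4×10⁻² mol/L (common ion dominates); [Fe²⁺] = s.
Ksp = [Fe²⁺][S²⁻] = s(2.4×10⁻²)
s = 9.5×10⁻¹⁸ / (2.4×10⁻²) = 4.0×10⁻¹⁶
s = 4.0×10⁻¹⁶ mol/L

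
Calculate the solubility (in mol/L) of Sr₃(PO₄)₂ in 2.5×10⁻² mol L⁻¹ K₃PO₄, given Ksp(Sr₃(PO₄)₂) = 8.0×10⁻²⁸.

Sr₃(PO₄)₂(s) ⇌ 3 Sr²⁺(aq) + 2 PO₄³⁻(aq)
Let s be the solubility of Sr₃(PO₄)₂ here. The common ion gives [PO₄³⁻] ≈ 2.5×10⁻² mol L⁻¹, and [Sr²⁺] = 3s.
Ksp = [Sr²⁺]^3[PO₄³⁻]^2 = (3s)^3(2.5×10⁻²)^2
(3s)^3 = 8.0×10⁻²⁸ / (2.5×10⁻²)^2 = 1.3×10⁻²⁴
s = 3.6×10⁻⁹ mol L⁻¹

3.6×10⁻⁹ M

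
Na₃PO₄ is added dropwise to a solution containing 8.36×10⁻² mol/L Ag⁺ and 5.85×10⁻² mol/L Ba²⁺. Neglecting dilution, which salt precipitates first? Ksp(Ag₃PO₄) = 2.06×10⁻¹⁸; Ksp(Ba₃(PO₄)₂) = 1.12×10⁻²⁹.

Precipitation of each salt begins when its ion product equals Ksp.
For Ag₃PO₄: [PO₄³⁻] = (Ksp/[Ag⁺]^3) = 3.53×10⁻¹⁵ mol/L
For Ba₃(PO₄)₂: [PO₄³⁻] = (Ksp/[Ba²⁺]^3)^(1/2) = 2.37×10⁻¹³ mol/L
Since Ag₃PO₄ needs less PO₄³⁻ to reach saturation, it precipitates first.

Ag₃PO₄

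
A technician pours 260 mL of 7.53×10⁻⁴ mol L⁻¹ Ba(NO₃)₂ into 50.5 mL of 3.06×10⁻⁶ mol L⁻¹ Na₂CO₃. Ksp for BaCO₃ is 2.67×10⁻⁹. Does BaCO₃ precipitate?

The combined volume is 310.5 mL.
[Ba²⁺] = (7.53×10⁻⁴)(260)/310.5 = 6.31×10⁻⁴ mol L⁻¹
[CO₃²⁻] = (3.06×10⁻⁶)(50.5)/310.5 = 4.98×10⁻⁷ mol L⁻¹
Q = [Ba²⁺][CO₃²⁻] = 3.14×10⁻¹⁰
Since Q (3.14×10⁻¹⁰) is less than Ksp (2.67×10⁻⁹), no BaCO₃ precipitates.

No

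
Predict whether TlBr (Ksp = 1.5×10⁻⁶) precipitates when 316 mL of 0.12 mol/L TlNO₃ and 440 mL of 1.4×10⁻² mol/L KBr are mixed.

Total volume after mixing = 316 + 440 = 756 mL.
[Tl⁺] = (0.12)(316)/756 = 5.0×10⁻² mol/L
[Br⁻] = (1.4×10⁻²)(440)/756 = 8.1×10⁻³ mol/L
Q = [Tl⁺][Br⁻] = 4.1×10⁻⁴
Since Q (4.1×10⁻⁴) exceeds Ksp (1.5×10⁻⁶), TlBr will precipitate.

Yes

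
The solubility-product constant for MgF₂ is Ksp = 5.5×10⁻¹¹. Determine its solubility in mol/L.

MgF₂(s) ⇌ Mg²⁺(aq) + 2 F⁻(aq)
If s mol/L of MgF₂ dissolves, [Mg²⁺] = s and [F⁻] = 2s.
Ksp = [Mg²⁺][F⁻]^2 = s · (2s)^2 = 4s^3
4s^3 = 5.5×10⁻¹¹  ⇒  s^3 = 1.4×10⁻¹¹
Taking the 3rd root, s = 2.4×10⁻⁴ mol/L.

2.4×10⁻⁴ M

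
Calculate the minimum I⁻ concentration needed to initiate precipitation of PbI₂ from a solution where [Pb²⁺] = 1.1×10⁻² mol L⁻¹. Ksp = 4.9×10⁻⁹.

6.7×10⁻⁴ M

Each salt precipitates once Q = Ksp for that salt.
PbI₂(s) ⇌ Pb²⁺(aq) + 2 I⁻(aq)
Ksp = [Pb²⁺][I⁻]^2 = [I⁻]^2(1.1×10⁻²)
[I⁻]^2 = 4.9×10⁻⁹ / (1.1×10⁻²) = 4.5×10⁻⁷
[I⁻] = 6.7×10⁻⁴ mol L⁻¹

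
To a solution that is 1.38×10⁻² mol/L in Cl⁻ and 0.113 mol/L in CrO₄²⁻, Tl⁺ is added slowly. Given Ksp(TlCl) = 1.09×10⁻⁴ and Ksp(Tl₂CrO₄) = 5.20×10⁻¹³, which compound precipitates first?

Precipitation of each salt begins when its ion product equals Ksp.
For TlCl: [Tl⁺] = (Ksp/[Cl⁻]) = 7.90×10⁻³ mol/L
For Tl₂CrO₄: [Tl⁺] = (Ksp/[CrO₄²⁻])^(1/2) = 2.15×10⁻⁶ mol/L
Tl₂CrO₄ requires the lower [Tl⁺], so it precipitates first.

Tl₂CrO₄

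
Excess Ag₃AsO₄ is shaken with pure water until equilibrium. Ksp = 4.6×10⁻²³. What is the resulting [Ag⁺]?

3.4×10⁻⁶ M

Ag₃AsO₄(s) ⇌ 3 Ag⁺(aq) + AsO₄³⁻(aq)
With molar solubility s: [Ag⁺] = 3s, [AsO₄³⁻] = s.
Ksp = [Ag⁺]^3[AsO₄³⁻] = (3s)^3 · s = 27s^4 = 4.6×10⁻²³
s = 1.1×10⁻⁶ M
[Ag⁺] = 3s = 3.4×10⁻⁶ M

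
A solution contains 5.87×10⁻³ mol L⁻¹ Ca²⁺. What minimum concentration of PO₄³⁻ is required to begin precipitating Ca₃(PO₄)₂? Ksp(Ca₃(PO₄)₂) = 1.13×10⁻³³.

7.47×10⁻¹⁴ M

The threshold for precipitation is Q = Ksp.
Ca₃(PO₄)₂(s) ⇌ 3 Ca²⁺(aq) + 2 PO₄³⁻(aq)
Ksp = [Ca²⁺]^3[PO₄³⁻]^2 = [PO₄³⁻]^2(5.87×10⁻³)^3
[PO₄³⁻]^2 = 1.13×10⁻³³ / (5.87×10⁻³)^3 = 5.59×10⁻²⁷
[PO₄³⁻] = 7.47×10⁻¹⁴ mol L⁻¹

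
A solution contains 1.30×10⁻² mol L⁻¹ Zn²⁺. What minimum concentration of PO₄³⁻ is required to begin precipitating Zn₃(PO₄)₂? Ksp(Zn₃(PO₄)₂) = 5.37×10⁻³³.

4.94×10⁻¹⁴ M

A salt starts to precipitate once the ion product Q reaches its Ksp.
Zn₃(PO₄)₂(s) ⇌ 3 Zn²⁺(aq) + 2 PO₄³⁻(aq)
Ksp = [Zn²⁺]^3[PO₄³⁻]^2 = [PO₄³⁻]^2(1.30×10⁻²)^3
[PO₄³⁻]^2 = 5.37×10⁻³³ / (1.30×10⁻²)^3 = 2.44×10⁻²⁷
[PO₄³⁻] = 4.94×10⁻¹⁴ mol L⁻¹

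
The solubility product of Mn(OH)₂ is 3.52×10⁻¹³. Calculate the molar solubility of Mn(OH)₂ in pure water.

Mn(OH)₂(s) ⇌ Mn²⁺(aq) + 2 OH⁻(aq)
With molar solubility s: [Mn²⁺] = s, [OH⁻] = 2s.
Ksp = [Mn²⁺][OH⁻]^2 = s · (2s)^2 = 4s^3
4s^3 = 3.52×10⁻¹³  ⇒  s^3 = 8.80×10⁻¹⁴
Taking the 3rd root, s = 4.45×10⁻⁵ M.

4.45×10⁻⁵ M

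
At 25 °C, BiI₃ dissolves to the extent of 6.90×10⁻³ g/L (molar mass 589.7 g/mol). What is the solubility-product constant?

Ksp = 5.06×10⁻¹⁹

Convert to molarity: s = 6.90×10⁻³ / 589.7 = 1.1701×10⁻⁵ mol/L
BiI₃(s) ⇌ Bi³⁺(aq) + 3 I⁻(aq)
With molar solubility s: [Bi³⁺] = s, [I⁻] = 3s.
Ksp = [Bi³⁺][I⁻]^3 = s · (3s)^3 = 27s^4
Ksp = 27 × (1.1701×10⁻⁵)^4 = 5.06×10⁻¹⁹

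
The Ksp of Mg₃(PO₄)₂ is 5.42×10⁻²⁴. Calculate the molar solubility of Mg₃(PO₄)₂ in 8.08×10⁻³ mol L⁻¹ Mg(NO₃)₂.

1.60×10⁻⁹ M

Mg₃(PO₄)₂(s) ⇌ 3 Mg²⁺(aq) + 2 PO₄³⁻(aq)
The solution already contains Mg²⁺ at 8.08×10⁻³ mol L⁻¹. Let s be the molar solubility of Mg₃(PO₄)₂.
[Mg²⁺] ≈ 8.08×10⁻³ mol L⁻¹ (common ion dominates); [PO₄³⁻] = 2s.
Ksp = [Mg²⁺]^3[PO₄³⁻]^2 = (8.08×10⁻³)^3(2s)^2
(2s)^2 = 5.42×10⁻²⁴ / (8.08×10⁻³)^3 = 1.03×10⁻¹⁷
s = 1.60×10⁻⁹ mol L⁻¹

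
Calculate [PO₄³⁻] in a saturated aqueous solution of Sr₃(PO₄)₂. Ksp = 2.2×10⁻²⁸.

Sr₃(PO₄)₂(s) ⇌ 3 Sr²⁺(aq) + 2 PO₄³⁻(aq)
With molar solubility s: [Sr²⁺] = 3s, [PO₄³⁻] = 2s.
Ksp = [Sr²⁺]^3[PO₄³⁻]^2 = (3s)^3 · (2s)^2 = 108s^5 = 2.2×10⁻²⁸
s = 1.2×10⁻⁶ M
[PO₄³⁻] = 2s = 2.3×10⁻⁶ M

2.3×10⁻⁶ M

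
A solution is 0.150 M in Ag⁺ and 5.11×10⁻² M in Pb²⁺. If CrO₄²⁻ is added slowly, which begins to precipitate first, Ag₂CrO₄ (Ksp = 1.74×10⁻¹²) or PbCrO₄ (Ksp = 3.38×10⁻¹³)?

The threshold for precipitation is Q = Ksp.
For Ag₂CrO₄: [CrO₄²⁻] = (Ksp/[Ag⁺]^2) = 7.73×10⁻¹¹ M
For PbCrO₄: [CrO₄²⁻] = (Ksp/[Pb²⁺]) = 6.61×10⁻¹² M
The smaller threshold [CrO₄²⁻] is reached first, so PbCrO₄ precipitates first.

PbCrO₄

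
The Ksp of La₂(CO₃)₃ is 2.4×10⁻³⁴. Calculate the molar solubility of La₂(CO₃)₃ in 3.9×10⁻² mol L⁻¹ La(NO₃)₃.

1.8×10⁻¹¹ M

La₂(CO₃)₃(s) ⇌ 2 La³⁺(aq) + 3 CO₃²⁻(aq)
La³⁺ is already present at 3.9×10⁻² mol L⁻¹. If s mol/L of La₂(CO₃)₃ dissolves, [CO₃²⁻] = 3s while [La³⁺] ≈ 3.9×10⁻² mol L⁻¹.
Ksp = [La³⁺]^2[CO₃²⁻]^3 = (3.9×10⁻²)^2(3s)^3
(3s)^3 = 2.4×10⁻³⁴ / (3.9×10⁻²)^2 = 1.6×10⁻³¹
s = 1.8×10⁻¹¹ mol L⁻¹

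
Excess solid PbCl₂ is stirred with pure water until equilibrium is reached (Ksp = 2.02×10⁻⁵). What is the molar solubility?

1.72×10⁻² M

PbCl₂(s) ⇌ Pb²⁺(aq) + 2 Cl⁻(aq)
Call the molar solubility s, so that [Pb²⁺] = s and [Cl⁻] = 2s.
Ksp = [Pb²⁺][Cl⁻]^2 = s · (2s)^2 = 4s^3
4s^3 = 2.02×10⁻⁵  ⇒  s^3 = 5.05×10⁻⁶
s = 1.72×10⁻² M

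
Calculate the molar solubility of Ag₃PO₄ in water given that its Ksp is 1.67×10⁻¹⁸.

Ag₃PO₄(s) ⇌ 3 Ag⁺(aq) + PO₄³⁻(aq)
Let s be the molar solubility. Then [Ag⁺] = 3s and [PO₄³⁻] = s.
Ksp = [Ag⁺]^3[PO₄³⁻] = (3s)^3 · s = 27s^4
27s^4 = 1.67×10⁻¹⁸  ⇒  s^4 = 6.19×10⁻²⁰
s = 1.58×10⁻⁵ M

1.58×10⁻⁵ M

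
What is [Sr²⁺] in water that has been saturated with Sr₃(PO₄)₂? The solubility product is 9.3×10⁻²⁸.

Sr₃(PO₄)₂(s) ⇌ 3 Sr²⁺(aq) + 2 PO₄³⁻(aq)
If s mol/L of Sr₃(PO₄)₂ dissolves, [Sr²⁺] = 3s and [PO₄³⁻] = 2s.
Ksp = [Sr²⁺]^3[PO₄³⁻]^2 = (3s)^3 · (2s)^2 = 108s^5 = 9.3×10⁻²⁸
s = 1.5×10⁻⁶ mol/L
[Sr²⁺] = 3s = 4.6×10⁻⁶ mol/L

4.6×10⁻⁶ M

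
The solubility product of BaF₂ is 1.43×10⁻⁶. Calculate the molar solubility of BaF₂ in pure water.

7.10×10⁻³ M

BaF₂(s) ⇌ Ba²⁺(aq) + 2 F⁻(aq)
Call the molar solubility s, so that [Ba²⁺] = s and [F⁻] = 2s.
Ksp = [Ba²⁺][F⁻]^2 = s · (2s)^2 = 4s^3
4s^3 = 1.43×10⁻⁶  ⇒  s^3 = 3.58×10⁻⁷
Taking the 3rd root, s = 7.10×10⁻³ mol/L.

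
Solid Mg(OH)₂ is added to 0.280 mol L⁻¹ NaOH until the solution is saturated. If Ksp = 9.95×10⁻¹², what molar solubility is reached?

Mg(OH)₂(s) ⇌ Mg²⁺(aq) + 2 OH⁻(aq)
With OH⁻ already at 0.280 mol L⁻¹ and s small, take [OH⁻] ≈ 0.280 mol L⁻¹ and [Mg²⁺] = s.
Ksp = [Mg²⁺][OH⁻]^2 = s(0.280)^2
s = 9.95×10⁻¹² / (0.280)^2 = 1.27×10⁻¹⁰
s = 1.27×10⁻¹⁰ mol L⁻¹

1.27×10⁻¹⁰ M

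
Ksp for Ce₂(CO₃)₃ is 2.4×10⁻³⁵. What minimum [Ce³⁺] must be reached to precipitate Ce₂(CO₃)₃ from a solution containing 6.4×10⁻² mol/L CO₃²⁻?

Precipitation begins when Q = Ksp.
Ce₂(CO₃)₃(s) ⇌ 2 Ce³⁺(aq) + 3 CO₃²⁻(aq)
Ksp = [Ce³⁺]^2[CO₃²⁻]^3 = [Ce³⁺]^2(6.4×10⁻²)^3
[Ce³⁺]^2 = 2.4×10⁻³⁵ / (6.4×10⁻²)^3 = 9.2×10⁻³²
[Ce³⁺] = 3.0×10⁻¹⁶ mol/L

3.0×10⁻¹⁶ M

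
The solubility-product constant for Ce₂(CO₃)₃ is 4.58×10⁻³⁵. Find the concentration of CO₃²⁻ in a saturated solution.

1.59×10⁻⁷ M

Ce₂(CO₃)₃(s) ⇌ 2 Ce³⁺(aq) + 3 CO₃²⁻(aq)
Call the molar solubility s, so that [Ce³⁺] = 2s and [CO₃²⁻] = 3s.
Ksp = [Ce³⁺]^2[CO₃²⁻]^3 = (2s)^2 · (3s)^3 = 108s^5 = 4.58×10⁻³⁵
s = 5.31×10⁻⁸ mol L⁻¹
[CO₃²⁻] = 3s = 1.59×10⁻⁷ mol L⁻¹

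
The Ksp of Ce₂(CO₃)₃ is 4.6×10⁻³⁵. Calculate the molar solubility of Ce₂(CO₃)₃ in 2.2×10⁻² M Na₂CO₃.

Ce₂(CO₃)₃(s) ⇌ 2 Ce³⁺(aq) + 3 CO₃²⁻(aq)
CO₃²⁻ is already present at 2.2×10⁻² M. If s mol/L of Ce₂(CO₃)₃ dissolves, [Ce³⁺] = 2s while [CO₃²⁻] ≈ 2.2×10⁻² M.
Ksp = [Ce³⁺]^2[CO₃²⁻]^3 = (2s)^2(2.2×10⁻²)^3
(2s)^2 = 4.6×10⁻³⁵ / (2.2×10⁻²)^3 = 4.3×10⁻³⁰
s = 1.0×10⁻¹⁵ M

1.0×10⁻¹⁵ M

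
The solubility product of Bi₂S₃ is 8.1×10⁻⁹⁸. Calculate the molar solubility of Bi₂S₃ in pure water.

1.5×10⁻²⁰ M

Bi₂S₃(s) ⇌ 2 Bi³⁺(aq) + 3 S²⁻(aq)
Let s be the molar solubility. Then [Bi³⁺] = 2s and [S²⁻] = 3s.
Ksp = [Bi³⁺]^2[S²⁻]^3 = (2s)^2 · (3s)^3 = 108s^5
108s^5 = 8.1×10⁻⁹⁸  ⇒  s^5 = 7.5×10⁻¹⁰⁰
s = 1.5×10⁻²⁰ M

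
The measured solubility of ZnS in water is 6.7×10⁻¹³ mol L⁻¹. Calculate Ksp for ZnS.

ZnS(s) ⇌ Zn²⁺(aq) + S²⁻(aq)
Call the molar solubility s, so that [Zn²⁺] = s and [S²⁻] = s.
Ksp = [Zn²⁺][S²⁻] = s · s = s^2
Ksp = (6.7×10⁻¹³)^2 = 4.5×10⁻²⁵

Ksp = 4.5×10⁻²⁵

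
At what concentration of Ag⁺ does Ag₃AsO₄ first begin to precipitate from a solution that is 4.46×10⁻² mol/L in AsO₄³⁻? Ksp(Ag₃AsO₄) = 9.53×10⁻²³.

1.29×10⁻⁷ M

Precipitation begins when Q = Ksp.
Ag₃AsO₄(s) ⇌ 3 Ag⁺(aq) + AsO₄³⁻(aq)
Ksp = [Ag⁺]^3[AsO₄³⁻] = [Ag⁺]^3(4.46×10⁻²)
[Ag⁺]^3 = 9.53×10⁻²³ / (4.46×10⁻²) = 2.14×10⁻²¹
[Ag⁺] = 1.29×10⁻⁷ mol/L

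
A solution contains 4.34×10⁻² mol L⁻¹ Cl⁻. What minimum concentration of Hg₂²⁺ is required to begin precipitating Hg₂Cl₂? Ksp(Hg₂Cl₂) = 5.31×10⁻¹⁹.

2.82×10⁻¹⁶ M

Precipitation of each salt begins when its ion product equals Ksp.
Hg₂Cl₂(s) ⇌ Hg₂²⁺(aq) + 2 Cl⁻(aq)
Ksp = [Hg₂²⁺][Cl⁻]^2 = [Hg₂²⁺](4.34×10⁻²)^2
[Hg₂²⁺] = 5.31×10⁻¹⁹ / (4.34×10⁻²)^2 = 2.82×10⁻¹⁶
[Hg₂²⁺] = 2.82×10⁻¹⁶ mol L⁻¹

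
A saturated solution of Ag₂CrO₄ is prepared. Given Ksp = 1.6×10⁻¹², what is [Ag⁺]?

1.5×10⁻⁴ M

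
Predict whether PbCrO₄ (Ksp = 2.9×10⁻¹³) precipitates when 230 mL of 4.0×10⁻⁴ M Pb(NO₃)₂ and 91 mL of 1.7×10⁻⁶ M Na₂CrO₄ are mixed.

Yes

The combined volume is 321 mL.
[Pb²⁺] = (4.0×10⁻⁴)(230)/321 = 2.9×10⁻⁴ M
[CrO₄²⁻] = (1.7×10⁻⁶)(91)/321 = 4.8×10⁻⁷ M
Q = [Pb²⁺][CrO₄²⁻] = 1.4×10⁻¹⁰
Since Q (1.4×10⁻¹⁰) exceeds Ksp (2.9×10⁻¹³), PbCrO₄ will precipitate.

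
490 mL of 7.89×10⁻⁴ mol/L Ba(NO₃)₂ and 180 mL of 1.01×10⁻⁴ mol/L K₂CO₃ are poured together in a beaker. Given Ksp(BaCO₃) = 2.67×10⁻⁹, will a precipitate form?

Yes

The combined volume is 670 mL.
[Ba²⁺] = (7.89×10⁻⁴)(490)/670 = 5.77×10⁻⁴ mol/L
[CO₃²⁻] = (1.01×10⁻⁴)(180)/670 = 2.71×10⁻⁵ mol/L
Q = [Ba²⁺][CO₃²⁻] = 1.57×10⁻⁸
Q = 1.57×10⁻⁸ > Ksp = 2.67×10⁻⁹, so the solution is supersaturated and BaCO₃ precipitates.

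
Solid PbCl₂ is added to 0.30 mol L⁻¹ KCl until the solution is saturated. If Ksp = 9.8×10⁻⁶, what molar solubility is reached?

1.1×10⁻⁴ M

PbCl₂(s) ⇌ Pb²⁺(aq) + 2 Cl⁻(aq)
Cl⁻ is already present at 0.30 mol L⁻¹. If s mol/L of PbCl₂ dissolves, [Pb²⁺] = s while [Cl⁻] ≈ 0.30 mol L⁻¹.
Ksp = [Pb²⁺][Cl⁻]^2 = s(0.30)^2
s = 9.8×10⁻⁶ / (0.30)^2 = 1.1×10⁻⁴
s = 1.1×10⁻⁴ mol L⁻¹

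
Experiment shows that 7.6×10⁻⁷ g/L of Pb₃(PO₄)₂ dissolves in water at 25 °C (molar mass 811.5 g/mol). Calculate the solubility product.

Molar solubility s = (7.6×10⁻⁷ g/L) / (811.5 g/mol) = 9.365×10⁻¹⁰ mol/L
Pb₃(PO₄)₂(s) ⇌ 3 Pb²⁺(aq) + 2 PO₄³⁻(aq)
For each mole of Pb₃(PO₄)₂ that dissolves per liter, [Pb²⁺] = 3s and [PO₄³⁻] = 2s; let s denote this solubility.
Ksp = [Pb²⁺]^3[PO₄³⁻]^2 = (3s)^3 · (2s)^2 = 108s^5
Ksp = 108 × (9.365×10⁻¹⁰)^5 = 7.8×10⁻⁴⁴

Ksp = 7.8×10⁻⁴⁴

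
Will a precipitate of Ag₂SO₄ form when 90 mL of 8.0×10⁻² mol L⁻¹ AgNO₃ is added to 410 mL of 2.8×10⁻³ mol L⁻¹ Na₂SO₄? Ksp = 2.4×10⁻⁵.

The combined volume is 500 mL.
[Ag⁺] = (8.0×10⁻²)(90)/500 = 1.4×10⁻² mol L⁻¹
[SO₄²⁻] = (2.8×10⁻³)(410)/500 = 2.3×10⁻³ mol L⁻¹
Q = [Ag⁺]^2[SO₄²⁻] = 4.8×10⁻⁷
Q < Ksp (4.8×10⁻⁷ vs 2.4×10⁻⁵); the solution remains unsaturated and no precipitate forms.

No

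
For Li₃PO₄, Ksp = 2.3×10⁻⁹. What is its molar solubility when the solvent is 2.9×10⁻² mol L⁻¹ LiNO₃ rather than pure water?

9.4×10⁻⁵ M

Li₃PO₄(s) ⇌ 3 Li⁺(aq) + PO₄³⁻(aq)
Li⁺ is already present at 2.9×10⁻² mol L⁻¹. If s mol/L of Li₃PO₄ dissolves, [PO₄³⁻] = s while [Li⁺] ≈ 2.9×10⁻² mol L⁻¹.
Ksp = [Li⁺]^3[PO₄³⁻] = (2.9×10⁻²)^3s
s = 2.3×10⁻⁹ / (2.9×10⁻²)^3 = 9.4×10⁻⁵
s = 9.4×10⁻⁵ mol L⁻¹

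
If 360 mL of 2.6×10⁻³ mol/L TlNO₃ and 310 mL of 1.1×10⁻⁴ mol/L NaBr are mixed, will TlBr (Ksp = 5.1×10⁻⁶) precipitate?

No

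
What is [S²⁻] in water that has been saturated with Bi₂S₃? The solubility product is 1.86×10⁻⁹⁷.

Bi₂S₃(s) ⇌ 2 Bi³⁺(aq) + 3 S²⁻(aq)
If s mol/L of Bi₂S₃ dissolves, [Bi³⁺] = 2s and [S²⁻] = 3s.
Ksp = [Bi³⁺]^2[S²⁻]^3 = (2s)^2 · (3s)^3 = 108s^5 = 1.86×10⁻⁹⁷
s = 1.77×10⁻²⁰ M
[S²⁻] = 3s = 5.30×10⁻²⁰ M

5.30×10⁻²⁰ M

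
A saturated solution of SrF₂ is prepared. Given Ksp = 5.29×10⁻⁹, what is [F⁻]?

2.20×10⁻³ M

SrF₂(s) ⇌ Sr²⁺(aq) + 2 F⁻(aq)
For each mole of SrF₂ that dissolves per liter, [Sr²⁺] = s and [F⁻] = 2s; let s denote this solubility.
Ksp = [Sr²⁺][F⁻]^2 = s · (2s)^2 = 4s^3 = 5.29×10⁻⁹
s = 1.10×10⁻³ mol L⁻¹
[F⁻] = 2s = 2.20×10⁻³ mol L⁻¹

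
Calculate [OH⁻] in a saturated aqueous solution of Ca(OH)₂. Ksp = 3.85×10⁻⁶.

1.97×10⁻² M

Ca(OH)₂(s) ⇌ Ca²⁺(aq) + 2 OH⁻(aq)
For each mole of Ca(OH)₂ that dissolves per liter, [Ca²⁺] = s and [OH⁻] = 2s; let s denote this solubility.
Ksp = [Ca²⁺][OH⁻]^2 = s · (2s)^2 = 4s^3 = 3.85×10⁻⁶
s = 9.87×10⁻³ mol L⁻¹
[OH⁻] = 2s = 1.97×10⁻² mol L⁻¹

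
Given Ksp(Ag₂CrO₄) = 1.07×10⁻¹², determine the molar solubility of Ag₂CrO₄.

6.44×10⁻⁵ M

Ag₂CrO₄(s) ⇌ 2 Ag⁺(aq) + CrO₄²⁻(aq)
With molar solubility s: [Ag⁺] = 2s, [CrO₄²⁻] = s.
Ksp = [Ag⁺]^2[CrO₄²⁻] = (2s)^2 · s = 4s^3
4s^3 = 1.07×10⁻¹²  ⇒  s^3 = 2.68×10⁻¹³
s = (2.68×10⁻¹³)^(1/3) = 6.44×10⁻⁵ mol/L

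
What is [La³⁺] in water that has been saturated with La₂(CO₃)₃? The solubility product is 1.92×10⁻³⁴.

1.42×10⁻⁷ M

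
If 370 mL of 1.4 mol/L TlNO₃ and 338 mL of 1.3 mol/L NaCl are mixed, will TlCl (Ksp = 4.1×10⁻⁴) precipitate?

Yes

After mixing, V = 370 mL + 338 mL = 708 mL.
[Tl⁺] = (1.4)(370)/708 = 0.73 mol/L
[Cl⁻] = (1.3)(338)/708 = 0.62 mol/L
Q = [Tl⁺][Cl⁻] = 0.45
Because Q > Ksp (0.45 vs 4.1×10⁻⁴), a precipitate of TlCl forms.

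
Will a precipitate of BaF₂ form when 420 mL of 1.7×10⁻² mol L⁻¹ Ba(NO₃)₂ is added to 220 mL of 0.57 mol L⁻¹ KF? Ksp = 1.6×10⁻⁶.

After mixing, V = 420 mL + 220 mL = 640 mL.
[Ba²⁺] = (1.7×10⁻²)(420)/640 = 1.1×10⁻² mol L⁻¹
[F⁻] = (0.57)(220)/640 = 0.20 mol L⁻¹
Q = [Ba²⁺][F⁻]^2 = 4.3×10⁻⁴
Since Q (4.3×10⁻⁴) exceeds Ksp (1.6×10⁻⁶), BaF₂ will precipitate.

Yes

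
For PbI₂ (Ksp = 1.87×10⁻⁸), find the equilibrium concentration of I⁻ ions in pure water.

3.34×10⁻³ M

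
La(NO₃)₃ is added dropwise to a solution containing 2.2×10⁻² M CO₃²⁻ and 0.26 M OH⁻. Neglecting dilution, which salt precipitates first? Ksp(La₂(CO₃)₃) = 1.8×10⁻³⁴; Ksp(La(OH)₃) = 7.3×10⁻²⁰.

A salt starts to precipitate once the ion product Q reaches its Ksp.
For La₂(CO₃)₃: [La³⁺] = (Ksp/[CO₃²⁻]^3)^(1/2) = 4.1×10⁻¹⁵ M
For La(OH)₃: [La³⁺] = (Ksp/[OH⁻]^3) = 4.2×10⁻¹⁸ M
La(OH)₃ requires the lower [La³⁺], so it precipitates first.

La(OH)₃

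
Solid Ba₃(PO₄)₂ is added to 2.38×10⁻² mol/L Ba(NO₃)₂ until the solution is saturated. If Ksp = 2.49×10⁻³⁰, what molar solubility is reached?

Ba₃(PO₄)₂(s) ⇌ 3 Ba²⁺(aq) + 2 PO₄³⁻(aq)
The solution already contains Ba²⁺ at 2.38×10⁻² mol/L. Let s be the molar solubility of Ba₃(PO₄)₂.
[Ba²⁺] ≈ 2.38×10⁻² mol/L (common ion dominates); [PO₄³⁻] = 2s.
Ksp = [Ba²⁺]^3[PO₄³⁻]^2 = (2.38×10⁻²)^3(2s)^2
(2s)^2 = 2.49×10⁻³⁰ / (2.38×10⁻²)^3 = 1.85×10⁻²⁵
s = 2.15×10⁻¹³ mol/L

2.15×10⁻¹³ M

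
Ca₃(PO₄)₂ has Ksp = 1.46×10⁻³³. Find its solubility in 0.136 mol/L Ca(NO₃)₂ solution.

Ca₃(PO₄)₂(s) ⇌ 3 Ca²⁺(aq) + 2 PO₄³⁻(aq)
Ca²⁺ is already present at 0.136 mol/L. If s mol/L of Ca₃(PO₄)₂ dissolves, [PO₄³⁻] = 2s while [Ca²⁺] ≈ 0.136 mol/L.
Ksp = [Ca²⁺]^3[PO₄³⁻]^2 = (0.136)^3(2s)^2
(2s)^2 = 1.46×10⁻³³ / (0.136)^3 = 5.80×10⁻³¹
s = 3.81×10⁻¹⁶ mol/L

3.81×10⁻¹⁶ M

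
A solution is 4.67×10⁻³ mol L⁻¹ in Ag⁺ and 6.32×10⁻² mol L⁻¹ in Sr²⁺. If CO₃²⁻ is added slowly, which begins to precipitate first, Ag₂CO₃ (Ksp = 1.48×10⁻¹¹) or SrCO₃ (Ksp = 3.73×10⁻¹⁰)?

SrCO₃

A salt starts to precipitate once the ion product Q reaches its Ksp.
For Ag₂CO₃: [CO₃²⁻] = (Ksp/[Ag⁺]^2) = 6.79×10⁻⁷ mol L⁻¹
For SrCO₃: [CO₃²⁻] = (Ksp/[Sr²⁺]) = 5.90×10⁻⁹ mol L⁻¹
SrCO₃ requires the lower [CO₃²⁻], so it precipitates first.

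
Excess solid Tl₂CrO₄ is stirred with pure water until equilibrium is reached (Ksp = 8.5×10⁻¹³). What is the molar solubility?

Tl₂CrO₄(s) ⇌ 2 Tl⁺(aq) + CrO₄²⁻(aq)
With molar solubility s: [Tl⁺] = 2s, [CrO₄²⁻] = s.
Ksp = [Tl⁺]^2[CrO₄²⁻] = (2s)^2 · s = 4s^3
4s^3 = 8.5×10⁻¹³  ⇒  s^3 = 2.1×10⁻¹³
Taking the 3rd root, s = 6.0×10⁻⁵ mol L⁻¹.

6.0×10⁻⁵ M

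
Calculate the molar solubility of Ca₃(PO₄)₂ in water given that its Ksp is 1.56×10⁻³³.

Ca₃(PO₄)₂(s) ⇌ 3 Ca²⁺(aq) + 2 PO₄³⁻(aq)
Call the molar solubility s, so that [Ca²⁺] = 3s and [PO₄³⁻] = 2s.
Ksp = [Ca²⁺]^3[PO₄³⁻]^2 = (3s)^3 · (2s)^2 = 108s^5
108s^5 = 1.56×10⁻³³  ⇒  s^5 = 1.44×10⁻³⁵
Taking the 5th root, s = 1.08×10⁻⁷ mol/L.

1.08×10⁻⁷ M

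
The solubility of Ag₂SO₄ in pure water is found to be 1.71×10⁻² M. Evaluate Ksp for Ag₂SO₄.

Ag₂SO₄(s) ⇌ 2 Ag⁺(aq) + SO₄²⁻(aq)
Let s be the molar solubility. Then [Ag⁺] = 2s and [SO₄²⁻] = s.
Ksp = [Ag⁺]^2[SO₄²⁻] = (2s)^2 · s = 4s^3
Ksp = 4 × (1.71×10⁻²)^3 = 2.00×10⁻⁵

Ksp = 2.00×10⁻⁵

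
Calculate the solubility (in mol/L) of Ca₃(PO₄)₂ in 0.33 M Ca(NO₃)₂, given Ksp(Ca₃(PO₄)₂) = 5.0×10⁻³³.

Ca₃(PO₄)₂(s) ⇌ 3 Ca²⁺(aq) + 2 PO₄³⁻(aq)
With Ca²⁺ already at 0.33 M and s small, take [Ca²⁺] ≈ 0.33 M and [PO₄³⁻] = 2s.
Ksp = [Ca²⁺]^3[PO₄³⁻]^2 = (0.33)^3(2s)^2
(2s)^2 = 5.0×10⁻³³ / (0.33)^3 = 1.4×10⁻³¹
s = 1.9×10⁻¹⁶ M

1.9×10⁻¹⁶ M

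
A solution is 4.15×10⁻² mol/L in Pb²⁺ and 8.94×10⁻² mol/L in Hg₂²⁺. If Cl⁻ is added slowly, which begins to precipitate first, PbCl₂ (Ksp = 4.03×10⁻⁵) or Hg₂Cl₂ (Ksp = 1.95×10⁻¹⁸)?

Hg₂Cl₂

A salt starts to precipitate once the ion product Q reaches its Ksp.
For PbCl₂: [Cl⁻] = (Ksp/[Pb²⁺])^(1/2) = 3.12×10⁻² mol/L
For Hg₂Cl₂: [Cl⁻] = (Ksp/[Hg₂²⁺])^(1/2) = 4.67×10⁻⁹ mol/L
Since Hg₂Cl₂ needs less Cl⁻ to reach saturation, it precipitates first.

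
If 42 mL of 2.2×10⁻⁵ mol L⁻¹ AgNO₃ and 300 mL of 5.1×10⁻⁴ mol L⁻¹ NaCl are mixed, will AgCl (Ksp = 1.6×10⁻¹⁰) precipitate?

Total volume after mixing = 42 + 300 = 342 mL.
[Ag⁺] = (2.2×10⁻⁵)(42)/342 = 2.7×10⁻⁶ mol L⁻¹
[Cl⁻] = (5.1×10⁻⁴)(300)/342 = 4.5×10⁻⁴ mol L⁻¹
Q = [Ag⁺][Cl⁻] = 1.2×10⁻⁹
Q = 1.2×10⁻⁹ > Ksp = 1.6×10⁻¹⁰, so the solution is supersaturated and AgCl precipitates.

Yes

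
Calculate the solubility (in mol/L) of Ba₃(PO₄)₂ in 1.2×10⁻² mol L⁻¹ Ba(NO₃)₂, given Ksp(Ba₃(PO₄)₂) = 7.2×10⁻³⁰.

1.0×10⁻¹² M

Ba₃(PO₄)₂(s) ⇌ 3 Ba²⁺(aq) + 2 PO₄³⁻(aq)
With Ba²⁺ already at 1.2×10⁻² mol L⁻¹ and s small, take [Ba²⁺] ≈ 1.2×10⁻² mol L⁻¹ and [PO₄³⁻] = 2s.
Ksp = [Ba²⁺]^3[PO₄³⁻]^2 = (1.2×10⁻²)^3(2s)^2
(2s)^2 = 7.2×10⁻³⁰ / (1.2×10⁻²)^3 = 4.2×10⁻²⁴
s = 1.0×10⁻¹² mol L⁻¹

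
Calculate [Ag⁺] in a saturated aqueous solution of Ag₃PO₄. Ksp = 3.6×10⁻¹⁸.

5.7×10⁻⁵ M

Ag₃PO₄(s) ⇌ 3 Ag⁺(aq) + PO₄³⁻(aq)
Let s be the molar solubility. Then [Ag⁺] = 3s and [PO₄³⁻] = s.
Ksp = [Ag⁺]^3[PO₄³⁻] = (3s)^3 · s = 27s^4 = 3.6×10⁻¹⁸
s = 1.9×10⁻⁵ mol L⁻¹
[Ag⁺] = 3s = 5.7×10⁻⁵ mol L⁻¹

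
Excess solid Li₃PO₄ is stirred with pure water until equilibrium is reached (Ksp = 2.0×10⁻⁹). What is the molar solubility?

2.9×10⁻³ M

Li₃PO₄(s) ⇌ 3 Li⁺(aq) + PO₄³⁻(aq)
Let s be the molar solubility. Then [Li⁺] = 3s and [PO₄³⁻] = s.
Ksp = [Li⁺]^3[PO₄³⁻] = (3s)^3 · s = 27s^4
27s^4 = 2.0×10⁻⁹  ⇒  s^4 = 7.4×10⁻¹¹
Taking the 4th root, s = 2.9×10⁻³ mol L⁻¹.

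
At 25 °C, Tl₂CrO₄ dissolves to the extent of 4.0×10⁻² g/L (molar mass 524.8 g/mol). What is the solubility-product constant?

Ksp = 1.8×10⁻¹²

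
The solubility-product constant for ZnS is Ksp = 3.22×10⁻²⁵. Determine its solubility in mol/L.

5.67×10⁻¹³ M

ZnS(s) ⇌ Zn²⁺(aq) + S²⁻(aq)
Call the molar solubility s, so that [Zn²⁺] = s and [S²⁻] = s.
Ksp = [Zn²⁺][S²⁻] = s · s = s^2
s^2 = 3.22×10⁻²⁵
Taking the 2nd root, s = 5.67×10⁻¹³ M.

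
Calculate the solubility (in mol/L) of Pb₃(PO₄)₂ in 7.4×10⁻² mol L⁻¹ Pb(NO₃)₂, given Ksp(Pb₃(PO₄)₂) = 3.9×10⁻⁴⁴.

Pb₃(PO₄)₂(s) ⇌ 3 Pb²⁺(aq) + 2 PO₄³⁻(aq)
Let s be the solubility of Pb₃(PO₄)₂ here. The common ion gives [Pb²⁺] ≈ 7.4×10⁻² mol L⁻¹, and [PO₄³⁻] = 2s.
Ksp = [Pb²⁺]^3[PO₄³⁻]^2 = (7.4×10⁻²)^3(2s)^2
(2s)^2 = 3.9×10⁻⁴⁴ / (7.4×10⁻²)^3 = 9.6×10⁻⁴¹
s = 4.9×10⁻²¹ mol L⁻¹

4.9×10⁻²¹ M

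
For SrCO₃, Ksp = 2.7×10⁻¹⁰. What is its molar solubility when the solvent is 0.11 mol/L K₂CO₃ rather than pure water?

SrCO₃(s) ⇌ Sr²⁺(aq) + CO₃²⁻(aq)
With CO₃²⁻ already at 0.11 mol/L and s small, take [CO₃²⁻] ≈ 0.11 mol/L and [Sr²⁺] = s.
Ksp = [Sr²⁺][CO₃²⁻] = s(0.11)
s = 2.7×10⁻¹⁰ / (0.11) = 2.5×10⁻⁹
s = 2.5×10⁻⁹ mol/L

2.5×10⁻⁹ M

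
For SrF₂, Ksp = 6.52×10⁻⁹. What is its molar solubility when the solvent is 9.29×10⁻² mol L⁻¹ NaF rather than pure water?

SrF₂(s) ⇌ Sr²⁺(aq) + 2 F⁻(aq)
The solution already contains F⁻ at 9.29×10⁻² mol L⁻¹. Let s be the molar solubility of SrF₂.
[F⁻] ≈ 9.29×10⁻² mol L⁻¹ (common ion dominates); [Sr²⁺] = s.
Ksp = [Sr²⁺][F⁻]^2 = s(9.29×10⁻²)^2
s = 6.52×10⁻⁹ / (9.29×10⁻²)^2 = 7.55×10⁻⁷
s = 7.55×10⁻⁷ mol L⁻¹

7.55×10⁻⁷ M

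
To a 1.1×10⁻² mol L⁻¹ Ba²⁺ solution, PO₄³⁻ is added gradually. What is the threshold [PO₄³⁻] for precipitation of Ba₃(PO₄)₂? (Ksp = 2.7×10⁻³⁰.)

Precipitation of each salt begins when its ion product equals Ksp.
Ba₃(PO₄)₂(s) ⇌ 3 Ba²⁺(aq) + 2 PO₄³⁻(aq)
Ksp = [Ba²⁺]^3[PO₄³⁻]^2 = [PO₄³⁻]^2(1.1×10⁻²)^3
[PO₄³⁻]^2 = 2.7×10⁻³⁰ / (1.1×10⁻²)^3 = 2.0×10⁻²⁴
[PO₄³⁻] = 1.4×10⁻¹² mol L⁻¹

1.4×10⁻¹² M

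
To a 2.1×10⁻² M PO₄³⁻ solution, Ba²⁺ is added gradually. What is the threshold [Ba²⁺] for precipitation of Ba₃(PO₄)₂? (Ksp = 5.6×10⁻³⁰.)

2.3×10⁻⁹ M

Each salt precipitates once Q = Ksp for that salt.
Ba₃(PO₄)₂(s) ⇌ 3 Ba²⁺(aq) + 2 PO₄³⁻(aq)
Ksp = [Ba²⁺]^3[PO₄³⁻]^2 = [Ba²⁺]^3(2.1×10⁻²)^2
[Ba²⁺]^3 = 5.6×10⁻³⁰ / (2.1×10⁻²)^2 = 1.3×10⁻²⁶
[Ba²⁺] = 2.3×10⁻⁹ M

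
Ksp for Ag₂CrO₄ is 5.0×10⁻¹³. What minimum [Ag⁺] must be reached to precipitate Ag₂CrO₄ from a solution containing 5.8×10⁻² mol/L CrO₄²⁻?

2.9×10⁻⁶ M

Precipitation of each salt begins when its ion product equals Ksp.
Ag₂CrO₄(s) ⇌ 2 Ag⁺(aq) + CrO₄²⁻(aq)
Ksp = [Ag⁺]^2[CrO₄²⁻] = [Ag⁺]^2(5.8×10⁻²)
[Ag⁺]^2 = 5.0×10⁻¹³ / (5.8×10⁻²) = 8.6×10⁻¹²
[Ag⁺] = 2.9×10⁻⁶ mol/L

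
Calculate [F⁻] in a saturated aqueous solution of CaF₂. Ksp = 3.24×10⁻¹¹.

4.02×10⁻⁴ M

CaF₂(s) ⇌ Ca²⁺(aq) + 2 F⁻(aq)
Let s be the molar solubility. Then [Ca²⁺] = s and [F⁻] = 2s.
Ksp = [Ca²⁺][F⁻]^2 = s · (2s)^2 = 4s^3 = 3.24×10⁻¹¹
s = 2.01×10⁻⁴ M
[F⁻] = 2s = 4.02×10⁻⁴ M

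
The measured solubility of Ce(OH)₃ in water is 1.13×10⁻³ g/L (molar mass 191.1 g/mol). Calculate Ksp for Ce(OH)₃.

Ksp = 3.30×10⁻²⁰

s = (1.13×10⁻³ g L⁻¹)/(191.1 g mol⁻¹) = 5.9131×10⁻⁶ M
Ce(OH)₃(s) ⇌ Ce³⁺(aq) + 3 OH⁻(aq)
If s mol/L of Ce(OH)₃ dissolves, [Ce³⁺] = s and [OH⁻] = 3s.
Ksp = [Ce³⁺][OH⁻]^3 = s · (3s)^3 = 27s^4
Ksp = 27 × (5.9131×10⁻⁶)^4 = 3.30×10⁻²⁰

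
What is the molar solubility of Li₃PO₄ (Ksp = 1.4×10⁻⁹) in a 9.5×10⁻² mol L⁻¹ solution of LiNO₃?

1.6×10⁻⁶ M

Li₃PO₄(s) ⇌ 3 Li⁺(aq) + PO₄³⁻(aq)
Li⁺ is already present at 9.5×10⁻² mol L⁻¹. If s mol/L of Li₃PO₄ dissolves, [PO₄³⁻] = s while [Li⁺] ≈ 9.5×10⁻² mol L⁻¹.
Ksp = [Li⁺]^3[PO₄³⁻] = (9.5×10⁻²)^3s
s = 1.4×10⁻⁹ / (9.5×10⁻²)^3 = 1.6×10⁻⁶
s = 1.6×10⁻⁶ mol L⁻¹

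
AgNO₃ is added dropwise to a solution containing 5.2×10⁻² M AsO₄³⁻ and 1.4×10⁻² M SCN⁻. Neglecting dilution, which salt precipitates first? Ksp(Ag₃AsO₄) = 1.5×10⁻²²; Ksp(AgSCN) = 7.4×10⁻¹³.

Precipitation of each salt begins when its ion product equals Ksp.
For Ag₃AsO₄: [Ag⁺] = (Ksp/[AsO₄³⁻])^(1/3) = 1.4×10⁻⁷ M
For AgSCN: [Ag⁺] = (Ksp/[SCN⁻]) = 5.3×10⁻¹¹ M
Since AgSCN needs less Ag⁺ to reach saturation, it precipitates first.

AgSCN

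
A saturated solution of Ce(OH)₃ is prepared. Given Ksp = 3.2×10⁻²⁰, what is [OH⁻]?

1.8×10⁻⁵ M

Ce(OH)₃(s) ⇌ Ce³⁺(aq) + 3 OH⁻(aq)
For each mole of Ce(OH)₃ that dissolves per liter, [Ce³⁺] = s and [OH⁻] = 3s; let s denote this solubility.
Ksp = [Ce³⁺][OH⁻]^3 = s · (3s)^3 = 27s^4 = 3.2×10⁻²⁰
s = 5.9×10⁻⁶ M
[OH⁻] = 3s = 1.8×10⁻⁵ M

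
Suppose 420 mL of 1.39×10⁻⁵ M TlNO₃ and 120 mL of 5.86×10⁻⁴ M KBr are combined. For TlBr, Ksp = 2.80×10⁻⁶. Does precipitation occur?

No

After mixing, V = 420 mL + 120 mL = 540 mL.
[Tl⁺] = (1.39×10⁻⁵)(420)/540 = 1.08×10⁻⁵ M
[Br⁻] = (5.86×10⁻⁴)(120)/540 = 1.30×10⁻⁴ M
Q = [Tl⁺][Br⁻] = 1.41×10⁻⁹
Q < Ksp (1.41×10⁻⁹ vs 2.80×10⁻⁶); the solution remains unsaturated and no precipitate forms.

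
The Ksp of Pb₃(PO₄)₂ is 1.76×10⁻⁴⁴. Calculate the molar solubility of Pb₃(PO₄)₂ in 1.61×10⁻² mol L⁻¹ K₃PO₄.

1.36×10⁻¹⁴ M

Pb₃(PO₄)₂(s) ⇌ 3 Pb²⁺(aq) + 2 PO₄³⁻(aq)
With PO₄³⁻ already at 1.61×10⁻² mol L⁻¹ and s small, take [PO₄³⁻] ≈ 1.61×10⁻² mol L⁻¹ and [Pb²⁺] = 3s.
Ksp = [Pb²⁺]^3[PO₄³⁻]^2 = (3s)^3(1.61×10⁻²)^2
(3s)^3 = 1.76×10⁻⁴⁴ / (1.61×10⁻²)^2 = 6.79×10⁻⁴¹
s = 1.36×10⁻¹⁴ mol L⁻¹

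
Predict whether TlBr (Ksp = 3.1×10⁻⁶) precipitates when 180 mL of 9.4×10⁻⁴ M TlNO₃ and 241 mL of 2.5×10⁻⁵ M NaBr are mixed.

The combined volume is 421 mL.
[Tl⁺] = (9.4×10⁻⁴)(180)/421 = 4.0×10⁻⁴ M
[Br⁻] = (2.5×10⁻⁵)(241)/421 = 1.4×10⁻⁵ M
Q = [Tl⁺][Br⁻] = 5.8×10⁻⁹
Q = 5.8×10⁻⁹ < Ksp = 3.1×10⁻⁶, so the solution is unsaturated and no precipitate forms.

No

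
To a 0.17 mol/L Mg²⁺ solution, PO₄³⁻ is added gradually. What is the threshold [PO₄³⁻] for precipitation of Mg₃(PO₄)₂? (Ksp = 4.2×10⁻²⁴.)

Precipitation of each salt begins when its ion product equals Ksp.
Mg₃(PO₄)₂(s) ⇌ 3 Mg²⁺(aq) + 2 PO₄³⁻(aq)
Ksp = [Mg²⁺]^3[PO₄³⁻]^2 = [PO₄³⁻]^2(0.17)^3
[PO₄³⁻]^2 = 4.2×10⁻²⁴ / (0.17)^3 = 8.5×10⁻²²
[PO₄³⁻] = 2.9×10⁻¹¹ mol/L

2.9×10⁻¹¹ M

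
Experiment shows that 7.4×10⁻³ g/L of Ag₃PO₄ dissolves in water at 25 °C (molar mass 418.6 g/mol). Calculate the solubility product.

Molar solubility s = (7.4×10⁻³ g/L) / (418.6 g/mol) = 1.768×10⁻⁵ mol/L
Ag₃PO₄(s) ⇌ 3 Ag⁺(aq) + PO₄³⁻(aq)
If s mol/L of Ag₃PO₄ dissolves, [Ag⁺] = 3s and [PO₄³⁻] = s.
Ksp = [Ag⁺]^3[PO₄³⁻] = (3s)^3 · s = 27s^4
Ksp = 27 × (1.768×10⁻⁵)^4 = 2.6×10⁻¹⁸

Ksp = 2.6×10⁻¹⁸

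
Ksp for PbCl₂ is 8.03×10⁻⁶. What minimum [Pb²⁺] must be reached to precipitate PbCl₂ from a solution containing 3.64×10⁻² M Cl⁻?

The threshold for precipitation is Q = Ksp.
PbCl₂(s) ⇌ Pb²⁺(aq) + 2 Cl⁻(aq)
Ksp = [Pb²⁺][Cl⁻]^2 = [Pb²⁺](3.64×10⁻²)^2
[Pb²⁺] = 8.03×10⁻⁶ / (3.64×10⁻²)^2 = 6.06×10⁻³
[Pb²⁺] = 6.06×10⁻³ M

6.06×10⁻³ M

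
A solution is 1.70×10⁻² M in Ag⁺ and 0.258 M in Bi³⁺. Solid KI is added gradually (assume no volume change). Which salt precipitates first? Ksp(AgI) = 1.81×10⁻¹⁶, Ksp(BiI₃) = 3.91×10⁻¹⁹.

AgI

Precipitation begins when Q = Ksp.
For AgI: [I⁻] = (Ksp/[Ag⁺]) = 1.06×10⁻¹⁴ M
For BiI₃: [I⁻] = (Ksp/[Bi³⁺])^(1/3) = 1.15×10⁻⁶ M
AgI requires the lower [I⁻], so it precipitates first.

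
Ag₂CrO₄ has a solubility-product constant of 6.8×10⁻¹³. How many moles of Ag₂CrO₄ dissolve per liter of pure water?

Ag₂CrO₄(s) ⇌ 2 Ag⁺(aq) + CrO₄²⁻(aq)
Call the molar solubility s, so that [Ag⁺] = 2s and [CrO₄²⁻] = s.
Ksp = [Ag⁺]^2[CrO₄²⁻] = (2s)^2 · s = 4s^3
4s^3 = 6.8×10⁻¹³  ⇒  s^3 = 1.7×10⁻¹³
s = 5.5×10⁻⁵ mol L⁻¹

5.5×10⁻⁵ M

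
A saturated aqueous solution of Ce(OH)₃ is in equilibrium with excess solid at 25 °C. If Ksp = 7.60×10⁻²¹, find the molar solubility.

Ce(OH)₃(s) ⇌ Ce³⁺(aq) + 3 OH⁻(aq)
With molar solubility s: [Ce³⁺] = s, [OH⁻] = 3s.
Ksp = [Ce³⁺][OH⁻]^3 = s · (3s)^3 = 27s^4
27s^4 = 7.60×10⁻²¹  ⇒  s^4 = 2.81×10⁻²²
s = 4.10×10⁻⁶ M

4.10×10⁻⁶ M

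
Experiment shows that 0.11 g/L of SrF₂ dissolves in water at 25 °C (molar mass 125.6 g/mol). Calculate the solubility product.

Molar solubility s = (0.11 g/L) / (125.6 g/mol) = 8.758×10⁻⁴ mol/L
SrF₂(s) ⇌ Sr²⁺(aq) + 2 F⁻(aq)
Let s be the molar solubility. Then [Sr²⁺] = s and [F⁻] = 2s.
Ksp = [Sr²⁺][F⁻]^2 = s · (2s)^2 = 4s^3
Ksp = 4 × (8.758×10⁻⁴)^3 = 2.7×10⁻⁹

Ksp = 2.7×10⁻⁹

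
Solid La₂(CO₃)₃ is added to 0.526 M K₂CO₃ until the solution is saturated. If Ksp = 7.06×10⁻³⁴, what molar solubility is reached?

La₂(CO₃)₃(s) ⇌ 2 La³⁺(aq) + 3 CO₃²⁻(aq)
Let s be the solubility of La₂(CO₃)₃ here. The common ion gives [CO₃²⁻] ≈ 0.526 M, and [La³⁺] = 2s.
Ksp = [La³⁺]^2[CO₃²⁻]^3 = (2s)^2(0.526)^3
(2s)^2 = 7.06×10⁻³⁴ / (0.526)^3 = 4.85×10⁻³³
s = 3.48×10⁻¹⁷ M

3.48×10⁻¹⁷ M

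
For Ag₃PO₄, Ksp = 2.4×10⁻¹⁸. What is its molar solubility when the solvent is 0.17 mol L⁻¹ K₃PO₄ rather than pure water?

8.1×10⁻⁷ M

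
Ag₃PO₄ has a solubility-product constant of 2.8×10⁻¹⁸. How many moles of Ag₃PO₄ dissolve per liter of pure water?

1.8×10⁻⁵ M

Ag₃PO₄(s) ⇌ 3 Ag⁺(aq) + PO₄³⁻(aq)
With molar solubility s: [Ag⁺] = 3s, [PO₄³⁻] = s.
Ksp = [Ag⁺]^3[PO₄³⁻] = (3s)^3 · s = 27s^4
27s^4 = 2.8×10⁻¹⁸  ⇒  s^4 = 1.0×10⁻¹⁹
s = 1.8×10⁻⁵ mol/L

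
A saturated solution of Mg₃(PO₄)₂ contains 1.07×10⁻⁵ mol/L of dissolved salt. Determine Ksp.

Ksp = 1.51×10⁻²³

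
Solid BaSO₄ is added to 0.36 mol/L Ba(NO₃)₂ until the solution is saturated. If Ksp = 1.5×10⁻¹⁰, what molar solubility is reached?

BaSO₄(s) ⇌ Ba²⁺(aq) + SO₄²⁻(aq)
Ba²⁺ is already present at 0.36 mol/L. If s mol/L of BaSO₄ dissolves, [SO₄²⁻] = s while [Ba²⁺] ≈ 0.36 mol/L.
Ksp = [Ba²⁺][SO₄²⁻] = (0.36)s
s = 1.5×10⁻¹⁰ / (0.36) = 4.2×10⁻¹⁰
s = 4.2×10⁻¹⁰ mol/L

4.2×10⁻¹⁰ M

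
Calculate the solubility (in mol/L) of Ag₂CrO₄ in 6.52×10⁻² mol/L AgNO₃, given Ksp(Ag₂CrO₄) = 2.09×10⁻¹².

4.92×10⁻¹⁰ M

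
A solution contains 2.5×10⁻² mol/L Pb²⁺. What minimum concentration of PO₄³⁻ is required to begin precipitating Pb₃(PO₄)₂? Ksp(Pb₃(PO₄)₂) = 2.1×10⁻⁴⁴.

3.7×10⁻²⁰ M

Precipitation of each salt begins when its ion product equals Ksp.
Pb₃(PO₄)₂(s) ⇌ 3 Pb²⁺(aq) + 2 PO₄³⁻(aq)
Ksp = [Pb²⁺]^3[PO₄³⁻]^2 = [PO₄³⁻]^2(2.5×10⁻²)^3
[PO₄³⁻]^2 = 2.1×10⁻⁴⁴ / (2.5×10⁻²)^3 = 1.3×10⁻³⁹
[PO₄³⁻] = 3.7×10⁻²⁰ mol/L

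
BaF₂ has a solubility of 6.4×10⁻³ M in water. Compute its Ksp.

Ksp = 1.0×10⁻⁶

BaF₂(s) ⇌ Ba²⁺(aq) + 2 F⁻(aq)
For each mole of BaF₂ that dissolves per liter, [Ba²⁺] = s and [F⁻] = 2s; let s denote this solubility.
Ksp = [Ba²⁺][F⁻]^2 = s · (2s)^2 = 4s^3
Ksp = 4 × (6.4×10⁻³)^3 = 1.0×10⁻⁶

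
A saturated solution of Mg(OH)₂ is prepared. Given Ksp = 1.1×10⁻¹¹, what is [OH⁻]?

2.8×10⁻⁴ M

Mg(OH)₂(s) ⇌ Mg²⁺(aq) + 2 OH⁻(aq)
If s mol/L of Mg(OH)₂ dissolves, [Mg²⁺] = s and [OH⁻] = 2s.
Ksp = [Mg²⁺][OH⁻]^2 = s · (2s)^2 = 4s^3 = 1.1×10⁻¹¹
s = 1.4×10⁻⁴ M
[OH⁻] = 2s = 2.8×10⁻⁴ M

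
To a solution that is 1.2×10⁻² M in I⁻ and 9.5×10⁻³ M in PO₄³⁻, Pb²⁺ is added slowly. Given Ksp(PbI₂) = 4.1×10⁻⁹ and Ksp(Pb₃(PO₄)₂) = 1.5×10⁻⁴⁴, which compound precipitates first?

Precipitation begins when Q = Ksp.
For PbI₂: [Pb²⁺] = (Ksp/[I⁻]^2) = 2.8×10⁻⁵ M
For Pb₃(PO₄)₂: [Pb²⁺] = (Ksp/[PO₄³⁻]^2)^(1/3) = 5.5×10⁻¹⁴ M
Since Pb₃(PO₄)₂ needs less Pb²⁺ to reach saturation, it precipitates first.

Pb₃(PO₄)₂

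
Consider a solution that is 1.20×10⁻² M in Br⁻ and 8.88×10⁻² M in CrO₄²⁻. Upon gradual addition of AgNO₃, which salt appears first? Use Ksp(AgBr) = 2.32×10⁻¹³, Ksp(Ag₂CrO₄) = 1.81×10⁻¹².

The threshold for precipitation is Q = Ksp.
For AgBr: [Ag⁺] = (Ksp/[Br⁻]) = 1.93×10⁻¹¹ M
For Ag₂CrO₄: [Ag⁺] = (Ksp/[CrO₄²⁻])^(1/2) = 4.51×10⁻⁶ M
AgBr requires the lower [Ag⁺], so it precipitates first.

AgBr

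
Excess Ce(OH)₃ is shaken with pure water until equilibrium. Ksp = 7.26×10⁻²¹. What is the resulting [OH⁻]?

Ce(OH)₃(s) ⇌ Ce³⁺(aq) + 3 OH⁻(aq)
For each mole of Ce(OH)₃ that dissolves per liter, [Ce³⁺] = s and [OH⁻] = 3s; let s denote this solubility.
Ksp = [Ce³⁺][OH⁻]^3 = s · (3s)^3 = 27s^4 = 7.26×10⁻²¹
s = 4.05×10⁻⁶ mol L⁻¹
[OH⁻] = 3s = 1.21×10⁻⁵ mol L⁻¹

1.21×10⁻⁵ M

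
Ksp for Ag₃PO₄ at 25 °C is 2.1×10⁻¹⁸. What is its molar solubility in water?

1.7×10⁻⁵ M

Ag₃PO₄(s) ⇌ 3 Ag⁺(aq) + PO₄³⁻(aq)
If s mol/L of Ag₃PO₄ dissolves, [Ag⁺] = 3s and [PO₄³⁻] = s.
Ksp = [Ag⁺]^3[PO₄³⁻] = (3s)^3 · s = 27s^4
27s^4 = 2.1×10⁻¹⁸  ⇒  s^4 = 7.8×10⁻²⁰
s = 1.7×10⁻⁵ mol L⁻¹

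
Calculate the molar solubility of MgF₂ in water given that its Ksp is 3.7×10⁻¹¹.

2.1×10⁻⁴ M

MgF₂(s) ⇌ Mg²⁺(aq) + 2 F⁻(aq)
With molar solubility s: [Mg²⁺] = s, [F⁻] = 2s.
Ksp = [Mg²⁺][F⁻]^2 = s · (2s)^2 = 4s^3
4s^3 = 3.7×10⁻¹¹  ⇒  s^3 = 9.3×10⁻¹²
s = (9.3×10⁻¹²)^(1/3) = 2.1×10⁻⁴ M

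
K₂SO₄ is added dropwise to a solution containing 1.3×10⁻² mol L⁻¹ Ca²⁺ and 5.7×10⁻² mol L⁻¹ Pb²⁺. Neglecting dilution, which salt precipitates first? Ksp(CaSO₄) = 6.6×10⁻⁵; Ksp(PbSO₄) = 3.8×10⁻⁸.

Precipitation begins when Q = Ksp.
For CaSO₄: [SO₄²⁻] = (Ksp/[Ca²⁺]) = 5.1×10⁻³ mol L⁻¹
For PbSO₄: [SO₄²⁻] = (Ksp/[Pb²⁺]) = 6.7×10⁻⁷ mol L⁻¹
Since PbSO₄ needs less SO₄²⁻ to reach saturation, it precipitates first.

PbSO₄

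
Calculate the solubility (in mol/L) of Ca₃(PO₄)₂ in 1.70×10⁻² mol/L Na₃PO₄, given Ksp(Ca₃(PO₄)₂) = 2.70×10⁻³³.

7.02×10⁻¹¹ M

Ca₃(PO₄)₂(s) ⇌ 3 Ca²⁺(aq) + 2 PO₄³⁻(aq)
PO₄³⁻ is already present at 1.70×10⁻² mol/L. If s mol/L of Ca₃(PO₄)₂ dissolves, [Ca²⁺] = 3s while [PO₄³⁻] ≈ 1.70×10⁻² mol/L.
Ksp = [Ca²⁺]^3[PO₄³⁻]^2 = (3s)^3(1.70×10⁻²)^2
(3s)^3 = 2.70×10⁻³³ / (1.70×10⁻²)^2 = 9.34×10⁻³⁰
s = 7.02×10⁻¹¹ mol/L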